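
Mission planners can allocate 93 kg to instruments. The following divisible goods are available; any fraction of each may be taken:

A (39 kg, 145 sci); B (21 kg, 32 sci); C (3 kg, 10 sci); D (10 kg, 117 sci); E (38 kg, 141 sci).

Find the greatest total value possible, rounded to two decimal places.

417.57

Take in order of value per unit:
- D (117/10 per unit): all 10 → value 117, running total 117.00
- A (145/39 per unit): all 39 → value 145, running total 262.00
- E (141/38 per unit): all 38 → value 141, running total 403.00
- C (10/3 per unit): all 3 → value 10, running total 413.00
- B (32/21 per unit): 3 of 21 → value 3×32/21 = 4.5714, running total 417.57
Total 417.57.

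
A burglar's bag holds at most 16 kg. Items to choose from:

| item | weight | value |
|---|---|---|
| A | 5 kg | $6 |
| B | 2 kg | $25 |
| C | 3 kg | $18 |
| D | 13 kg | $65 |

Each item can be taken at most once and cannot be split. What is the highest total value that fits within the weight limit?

Check high-value combinations within 16 kg:
- B+D: weight 2+13=15, value 25+65=90
- C+D: weight 3+13=16, value 18+65=83
- D: weight 13, value 65
- A+B+C: weight 5+2+3=10, value 6+25+18=49
Best: $90.

$90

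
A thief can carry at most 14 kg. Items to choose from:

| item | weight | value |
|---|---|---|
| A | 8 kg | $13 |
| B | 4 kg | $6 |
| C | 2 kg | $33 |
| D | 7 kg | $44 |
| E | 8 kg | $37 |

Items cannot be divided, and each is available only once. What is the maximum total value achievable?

Check high-value combinations within 14 kg:
- B+C+D: weight 4+2+7=13, value 6+33+44=83
- C+D: weight 2+7=9, value 33+44=77
- B+C+E: weight 4+2+8=14, value 6+33+37=76
- C+E: weight 2+8=10, value 33+37=70
Best: $83.

$83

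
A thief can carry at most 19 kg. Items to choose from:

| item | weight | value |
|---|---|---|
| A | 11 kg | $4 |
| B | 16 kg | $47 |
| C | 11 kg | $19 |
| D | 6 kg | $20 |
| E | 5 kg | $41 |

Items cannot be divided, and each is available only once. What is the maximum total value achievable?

$61

This is a 0/1 knapsack; check combinations near the capacity.
- D+E: weight 6+5=11, value 20+41=61
- C+E: weight 11+5=16, value 19+41=60
- B: weight 16, value 47
Best: $61.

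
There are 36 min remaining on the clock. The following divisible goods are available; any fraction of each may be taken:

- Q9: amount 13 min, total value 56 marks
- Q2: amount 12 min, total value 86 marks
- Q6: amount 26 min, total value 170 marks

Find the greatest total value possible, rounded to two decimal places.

Take in order of value per unit:
- Q2 (86/12 per unit): all 12 → value 86, running total 86.00
- Q6 (170/26 per unit): 24 of 26 → value 24×170/26 = 156.9231, running total 242.92
Total 242.92.

242.92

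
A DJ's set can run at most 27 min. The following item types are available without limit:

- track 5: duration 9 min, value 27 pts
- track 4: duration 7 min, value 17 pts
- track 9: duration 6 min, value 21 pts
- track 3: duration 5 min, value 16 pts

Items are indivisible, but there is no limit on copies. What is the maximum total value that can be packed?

Best value-per-unit is track 9 at 21/6; filling with it alone gives 4×21 = 84.
Optimal mix: 1×track 5 + 3×track 9 → duration 27, value 90.

90 pts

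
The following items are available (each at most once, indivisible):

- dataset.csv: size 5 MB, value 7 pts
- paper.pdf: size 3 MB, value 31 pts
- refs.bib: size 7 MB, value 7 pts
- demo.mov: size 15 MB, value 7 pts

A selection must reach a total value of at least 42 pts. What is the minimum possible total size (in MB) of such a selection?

Subsets with value ≥ 42, sorted by total size:
- dataset.csv+paper.pdf+refs.bib: size 15, value 45
- dataset.csv+paper.pdf+demo.mov: size 23, value 45
- paper.pdf+refs.bib+demo.mov: size 25, value 45
Minimum size: 15 MB.

15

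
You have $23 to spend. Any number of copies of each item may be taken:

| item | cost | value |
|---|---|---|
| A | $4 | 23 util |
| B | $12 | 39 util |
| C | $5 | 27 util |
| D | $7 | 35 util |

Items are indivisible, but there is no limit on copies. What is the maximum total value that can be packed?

127 util

Best value-per-unit is A at 23/4; filling with it alone gives 5×23 = 115.
Optimal mix: 4×A + 1×D → cost 23, value 127.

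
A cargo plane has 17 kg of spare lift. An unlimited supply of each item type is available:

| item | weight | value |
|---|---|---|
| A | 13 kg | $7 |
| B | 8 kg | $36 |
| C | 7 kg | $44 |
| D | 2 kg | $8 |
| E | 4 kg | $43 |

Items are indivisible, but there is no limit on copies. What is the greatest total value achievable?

$172

Best value-per-unit is E at 43/4, and filling with it alone uses weight 4×4=16. No mix of the others beats 4×43 = 172.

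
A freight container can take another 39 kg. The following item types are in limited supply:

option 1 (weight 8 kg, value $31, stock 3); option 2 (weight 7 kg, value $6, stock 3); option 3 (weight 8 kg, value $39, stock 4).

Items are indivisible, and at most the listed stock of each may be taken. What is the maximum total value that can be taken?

$162

Top feasible selections:
- 1×option 2 + 4×option 3: weight 39, value 162
- 4×option 3: weight 32, value 156
Best: $162.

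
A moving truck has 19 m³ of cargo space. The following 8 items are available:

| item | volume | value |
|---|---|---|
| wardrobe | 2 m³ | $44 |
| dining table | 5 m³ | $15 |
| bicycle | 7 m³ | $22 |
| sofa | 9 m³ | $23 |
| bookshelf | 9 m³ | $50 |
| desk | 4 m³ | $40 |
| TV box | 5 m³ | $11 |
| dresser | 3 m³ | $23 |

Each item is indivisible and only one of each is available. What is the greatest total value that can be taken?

This is a 0/1 knapsack; check combinations near the capacity.
- wardrobe+bookshelf+desk+dresser: volume 2+9+4+3=18, value 44+50+40+23=157
- wardrobe+bookshelf+desk: volume 2+9+4=15, value 44+50+40=134
- wardrobe+dining table+desk+TV box+dresser: volume 2+5+4+5+3=19, value 44+15+40+11+23=133
- wardrobe+dining table+bookshelf+dresser: volume 2+5+9+3=19, value 44+15+50+23=132
Best: $157.

$157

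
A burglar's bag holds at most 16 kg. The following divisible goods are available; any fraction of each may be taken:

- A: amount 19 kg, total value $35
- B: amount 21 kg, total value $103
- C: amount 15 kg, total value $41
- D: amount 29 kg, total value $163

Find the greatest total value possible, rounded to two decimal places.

89.93

Take in order of value per unit:
- D (163/29 per unit): 16 of 29 → value 16×163/29 = 89.9310, running total 89.93
Total 89.93.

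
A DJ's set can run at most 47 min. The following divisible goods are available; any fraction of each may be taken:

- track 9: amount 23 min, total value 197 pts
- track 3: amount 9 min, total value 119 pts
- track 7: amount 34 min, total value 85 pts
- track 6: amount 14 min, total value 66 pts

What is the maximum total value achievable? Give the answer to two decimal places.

384.50

Take in order of value per unit:
- track 3 (119/9 per unit): all 9 → value 119, running total 119.00
- track 9 (197/23 per unit): all 23 → value 197, running total 316.00
- track 6 (66/14 per unit): all 14 → value 66, running total 382.00
- track 7 (85/34 per unit): 1 of 34 → value 1×85/34 = 2.5000, running total 384.50
Total 384.50.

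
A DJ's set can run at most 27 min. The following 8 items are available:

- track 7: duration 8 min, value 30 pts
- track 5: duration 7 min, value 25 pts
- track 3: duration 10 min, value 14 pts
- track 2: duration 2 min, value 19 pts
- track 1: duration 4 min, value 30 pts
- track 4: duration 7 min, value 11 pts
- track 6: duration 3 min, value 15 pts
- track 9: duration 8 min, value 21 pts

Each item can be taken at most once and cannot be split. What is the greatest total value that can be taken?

Check high-value combinations within 27 min:
- track 7+track 5+track 2+track 1+track 6: duration 8+7+2+4+3=24, value 30+25+19+30+15=119
- track 7+track 2+track 1+track 6+track 9: duration 8+2+4+3+8=25, value 30+19+30+15+21=115
- track 5+track 2+track 1+track 6+track 9: duration 7+2+4+3+8=24, value 25+19+30+15+21=110
Best: 119 pts.

119 pts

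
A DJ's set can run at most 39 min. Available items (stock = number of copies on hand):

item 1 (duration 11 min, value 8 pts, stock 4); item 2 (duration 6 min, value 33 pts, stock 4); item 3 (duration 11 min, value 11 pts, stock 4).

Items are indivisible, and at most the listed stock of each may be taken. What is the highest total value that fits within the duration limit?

143 pts

Best selections within duration 39 and stock limits:
- 4×item 2 + 1×item 3: duration 35, value 143
- 1×item 1 + 4×item 2: duration 35, value 140
- 4×item 2: duration 24, value 132
Best: 143 pts.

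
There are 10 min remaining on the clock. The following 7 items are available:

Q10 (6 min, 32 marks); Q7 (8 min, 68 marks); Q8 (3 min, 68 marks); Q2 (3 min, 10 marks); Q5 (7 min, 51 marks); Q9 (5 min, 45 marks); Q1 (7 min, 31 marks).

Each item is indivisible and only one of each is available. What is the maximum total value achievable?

119 marks

Check high-value combinations within 10 min:
- Q8+Q5: time 3+7=10, value 68+51=119
- Q8+Q9: time 3+5=8, value 68+45=113
- Q10+Q8: time 6+3=9, value 32+68=100
- Q8+Q1: time 3+7=10, value 68+31=99
- Q8+Q2: time 3+3=6, value 68+10=78
Best: 119 marks.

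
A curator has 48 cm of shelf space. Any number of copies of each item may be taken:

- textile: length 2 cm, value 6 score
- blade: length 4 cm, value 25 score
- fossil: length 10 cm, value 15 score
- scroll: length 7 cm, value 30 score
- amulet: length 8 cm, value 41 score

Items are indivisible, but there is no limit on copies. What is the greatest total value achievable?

300 score

Best value-per-unit is blade at 25/4, and filling with it alone uses length 12×4=48. No mix of the others beats 12×25 = 300.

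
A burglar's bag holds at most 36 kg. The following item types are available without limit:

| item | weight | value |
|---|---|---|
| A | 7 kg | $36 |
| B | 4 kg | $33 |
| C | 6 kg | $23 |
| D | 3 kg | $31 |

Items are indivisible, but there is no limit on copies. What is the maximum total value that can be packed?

Best value-per-unit is D at 31/3, and filling with it alone uses weight 12×3=36. No mix of the others beats 12×31 = 372.

$372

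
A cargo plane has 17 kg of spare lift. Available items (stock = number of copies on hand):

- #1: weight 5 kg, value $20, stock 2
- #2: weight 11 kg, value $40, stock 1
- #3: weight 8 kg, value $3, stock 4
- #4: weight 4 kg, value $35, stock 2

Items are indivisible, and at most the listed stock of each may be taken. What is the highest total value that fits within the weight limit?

Best selections within weight 17 and stock limits:
- 1×#1 + 2×#4: weight 13, value 90
- 2×#1 + 1×#4: weight 14, value 75
- 1×#2 + 1×#4: weight 15, value 75
- 1×#3 + 2×#4: weight 16, value 73
Best: $90.

$90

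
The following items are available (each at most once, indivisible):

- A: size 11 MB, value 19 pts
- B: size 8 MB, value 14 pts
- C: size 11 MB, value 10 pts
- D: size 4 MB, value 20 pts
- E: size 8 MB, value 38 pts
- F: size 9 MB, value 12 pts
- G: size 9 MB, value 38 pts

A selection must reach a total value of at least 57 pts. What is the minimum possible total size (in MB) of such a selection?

12

Subsets with value ≥ 57, sorted by total size:
- D+E: size 12, value 58
- D+G: size 13, value 58
- E+G: size 17, value 76
- A+E: size 19, value 57
Minimum size: 12 MB.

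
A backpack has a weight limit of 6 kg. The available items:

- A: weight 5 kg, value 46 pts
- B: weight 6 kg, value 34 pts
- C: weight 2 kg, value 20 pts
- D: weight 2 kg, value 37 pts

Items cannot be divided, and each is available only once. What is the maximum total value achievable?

57 pts

Check high-value combinations within 6 kg:
- C+D: weight 2+2=4, value 20+37=57
- A: weight 5, value 46
- D: weight 2, value 37
Best: 57 pts.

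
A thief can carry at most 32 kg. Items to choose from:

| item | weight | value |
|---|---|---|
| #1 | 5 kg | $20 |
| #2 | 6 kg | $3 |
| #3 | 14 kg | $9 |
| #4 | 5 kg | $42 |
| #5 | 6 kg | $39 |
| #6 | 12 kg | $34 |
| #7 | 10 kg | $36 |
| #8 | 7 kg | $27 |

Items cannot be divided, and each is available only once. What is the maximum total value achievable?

Check high-value combinations within 32 kg:
- #4+#5+#7+#8: weight 5+6+10+7=28, value 42+39+36+27=144
- #4+#5+#6+#8: weight 5+6+12+7=30, value 42+39+34+27=142
- #1+#2+#4+#5+#7: weight 5+6+5+6+10=32, value 20+3+42+39+36=140
- #1+#4+#5+#7: weight 5+5+6+10=26, value 20+42+39+36=137
- #1+#4+#5+#6: weight 5+5+6+12=28, value 20+42+39+34=135
Best: $144.

$144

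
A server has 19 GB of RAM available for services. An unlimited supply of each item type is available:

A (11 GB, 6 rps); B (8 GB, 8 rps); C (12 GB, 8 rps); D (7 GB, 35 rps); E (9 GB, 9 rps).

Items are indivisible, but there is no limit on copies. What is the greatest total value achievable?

Best value-per-unit is D at 35/7, and filling with it alone uses memory 2×7=14. No mix of the others beats 2×35 = 70.

70 rps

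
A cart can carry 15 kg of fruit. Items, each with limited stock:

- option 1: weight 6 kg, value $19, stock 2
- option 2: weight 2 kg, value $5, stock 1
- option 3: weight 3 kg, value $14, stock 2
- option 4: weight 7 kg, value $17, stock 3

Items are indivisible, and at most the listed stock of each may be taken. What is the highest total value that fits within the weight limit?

$52

Best selections within weight 15 and stock limits:
- 1×option 1 + 1×option 2 + 2×option 3: weight 14, value 52
- 2×option 1 + 1×option 3: weight 15, value 52
- 1×option 2 + 2×option 3 + 1×option 4: weight 15, value 50
Best: $52.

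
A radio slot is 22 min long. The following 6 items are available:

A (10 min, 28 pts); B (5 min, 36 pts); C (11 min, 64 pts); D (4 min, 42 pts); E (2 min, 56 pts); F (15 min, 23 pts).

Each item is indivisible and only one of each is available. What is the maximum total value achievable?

Check high-value combinations within 22 min:
- B+C+D+E: duration 5+11+4+2=22, value 36+64+42+56=198
- C+D+E: duration 11+4+2=17, value 64+42+56=162
- A+B+D+E: duration 10+5+4+2=21, value 28+36+42+56=162
Best: 198 pts.

198 pts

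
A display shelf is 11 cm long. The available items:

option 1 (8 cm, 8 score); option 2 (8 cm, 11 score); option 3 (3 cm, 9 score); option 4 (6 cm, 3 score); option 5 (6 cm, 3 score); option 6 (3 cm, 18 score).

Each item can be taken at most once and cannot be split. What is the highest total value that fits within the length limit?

29 score

Check high-value combinations within 11 cm:
- option 2+option 6: length 8+3=11, value 11+18=29
- option 3+option 6: length 3+3=6, value 9+18=27
- option 1+option 6: length 8+3=11, value 8+18=26
- option 4+option 6: length 6+3=9, value 3+18=21
- option 5+option 6: length 6+3=9, value 3+18=21
Best: 29 score.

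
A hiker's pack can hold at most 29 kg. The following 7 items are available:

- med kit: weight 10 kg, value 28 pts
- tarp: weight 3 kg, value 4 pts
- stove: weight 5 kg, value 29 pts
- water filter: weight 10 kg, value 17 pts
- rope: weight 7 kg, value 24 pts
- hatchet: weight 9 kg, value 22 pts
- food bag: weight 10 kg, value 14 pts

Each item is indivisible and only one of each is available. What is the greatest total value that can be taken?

Check high-value combinations within 29 kg:
- med kit+tarp+stove+rope: weight 10+3+5+7=25, value 28+4+29+24=85
- med kit+tarp+stove+hatchet: weight 10+3+5+9=27, value 28+4+29+22=83
- med kit+stove+rope: weight 10+5+7=22, value 28+29+24=81
- med kit+stove+hatchet: weight 10+5+9=24, value 28+29+22=79
- tarp+stove+rope+hatchet: weight 3+5+7+9=24, value 4+29+24+22=79
Best: 85 pts.

85 pts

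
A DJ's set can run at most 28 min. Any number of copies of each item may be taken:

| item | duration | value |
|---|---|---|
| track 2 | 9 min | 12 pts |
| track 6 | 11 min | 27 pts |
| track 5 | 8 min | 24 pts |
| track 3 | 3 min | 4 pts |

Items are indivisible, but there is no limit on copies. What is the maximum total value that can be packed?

76 pts

Best value-per-unit is track 5 at 24/8; filling with it alone gives 3×24 = 72.
Optimal mix: 3×track 5 + 1×track 3 → duration 27, value 76.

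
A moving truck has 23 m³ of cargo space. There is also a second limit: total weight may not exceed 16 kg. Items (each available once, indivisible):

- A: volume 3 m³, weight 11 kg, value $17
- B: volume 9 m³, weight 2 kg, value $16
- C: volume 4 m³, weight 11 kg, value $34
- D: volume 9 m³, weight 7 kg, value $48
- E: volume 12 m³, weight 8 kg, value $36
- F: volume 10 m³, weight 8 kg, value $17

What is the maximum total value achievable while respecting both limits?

$84

Feasible sets respecting both limits:
- D+E: volume 21, weight 15, value 84
- D+F: volume 19, weight 15, value 65
- B+D: volume 18, weight 9, value 64
- E+F: volume 22, weight 16, value 53
Best: $84.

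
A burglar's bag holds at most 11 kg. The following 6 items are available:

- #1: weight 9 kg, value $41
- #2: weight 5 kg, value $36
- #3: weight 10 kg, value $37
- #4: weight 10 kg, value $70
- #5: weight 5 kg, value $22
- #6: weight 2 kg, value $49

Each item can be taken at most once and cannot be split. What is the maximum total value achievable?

$90

This is a 0/1 knapsack; check combinations near the capacity.
- #1+#6: weight 9+2=11, value 41+49=90
- #2+#6: weight 5+2=7, value 36+49=85
- #5+#6: weight 5+2=7, value 22+49=71
- #4: weight 10, value 70
- #2+#5: weight 5+5=10, value 36+22=58
Best: $90.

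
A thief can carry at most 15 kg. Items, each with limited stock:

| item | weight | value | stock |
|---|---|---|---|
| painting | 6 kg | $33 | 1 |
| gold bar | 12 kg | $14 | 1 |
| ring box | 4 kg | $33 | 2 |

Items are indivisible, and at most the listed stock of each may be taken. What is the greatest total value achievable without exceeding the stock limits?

Best selections within weight 15 and stock limits:
- 1×painting + 2×ring box: weight 14, value 99
- 2×ring box: weight 8, value 66
- 1×painting + 1×ring box: weight 10, value 66
Best: $99.

$99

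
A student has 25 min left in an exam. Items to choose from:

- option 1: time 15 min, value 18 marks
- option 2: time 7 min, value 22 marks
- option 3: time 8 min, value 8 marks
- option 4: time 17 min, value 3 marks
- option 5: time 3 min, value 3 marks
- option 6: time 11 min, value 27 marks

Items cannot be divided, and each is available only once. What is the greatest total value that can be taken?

Check high-value combinations within 25 min:
- option 2+option 5+option 6: time 7+3+11=21, value 22+3+27=52
- option 2+option 6: time 7+11=18, value 22+27=49
- option 1+option 2+option 5: time 15+7+3=25, value 18+22+3=43
- option 1+option 2: time 15+7=22, value 18+22=40
- option 3+option 5+option 6: time 8+3+11=22, value 8+3+27=38
Best: 52 marks.

52 marks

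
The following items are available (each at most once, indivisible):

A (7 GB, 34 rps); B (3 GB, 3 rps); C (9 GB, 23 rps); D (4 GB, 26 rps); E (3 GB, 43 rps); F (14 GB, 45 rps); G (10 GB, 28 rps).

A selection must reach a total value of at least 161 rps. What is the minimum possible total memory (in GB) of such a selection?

Subsets with value ≥ 161, sorted by total memory:
- A+C+D+E+F: memory 37, value 171
- A+D+E+F+G: memory 38, value 176
- A+B+C+D+E+F: memory 40, value 174
Minimum memory: 37 GB.

37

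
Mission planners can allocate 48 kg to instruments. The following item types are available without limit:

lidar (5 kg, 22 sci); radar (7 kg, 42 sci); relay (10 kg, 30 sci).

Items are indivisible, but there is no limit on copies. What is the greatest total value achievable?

Best value-per-unit is radar at 42/7; filling with it alone gives 6×42 = 252.
Optimal mix: 1×lidar + 6×radar → mass 47, value 274.

274 sci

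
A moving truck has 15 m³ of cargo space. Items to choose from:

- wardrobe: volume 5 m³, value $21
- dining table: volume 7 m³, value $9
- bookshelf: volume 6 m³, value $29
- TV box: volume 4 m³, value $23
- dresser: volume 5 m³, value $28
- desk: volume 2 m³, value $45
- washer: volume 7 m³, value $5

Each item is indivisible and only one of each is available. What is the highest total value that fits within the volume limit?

$102

This is a 0/1 knapsack; check combinations near the capacity.
- bookshelf+dresser+desk: volume 6+5+2=13, value 29+28+45=102
- bookshelf+TV box+desk: volume 6+4+2=12, value 29+23+45=97
- TV box+dresser+desk: volume 4+5+2=11, value 23+28+45=96
- wardrobe+bookshelf+desk: volume 5+6+2=13, value 21+29+45=95
Best: $102.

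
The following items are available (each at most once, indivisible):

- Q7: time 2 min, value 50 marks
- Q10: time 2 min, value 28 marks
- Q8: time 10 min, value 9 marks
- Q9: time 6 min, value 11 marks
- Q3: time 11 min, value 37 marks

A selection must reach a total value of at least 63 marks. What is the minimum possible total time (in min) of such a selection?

Subsets with value ≥ 63, sorted by total time:
- Q7+Q10: time 4, value 78
- Q7+Q10+Q9: time 10, value 89
Minimum time: 4 min.

4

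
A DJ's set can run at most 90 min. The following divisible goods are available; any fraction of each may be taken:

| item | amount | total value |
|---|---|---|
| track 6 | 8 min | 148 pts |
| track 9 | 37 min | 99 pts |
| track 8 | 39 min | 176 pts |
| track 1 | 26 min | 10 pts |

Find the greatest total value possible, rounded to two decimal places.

425.31

Take in order of value per unit:
- track 6 (148/8 per unit): all 8 → value 148, running total 148.00
- track 8 (176/39 per unit): all 39 → value 176, running total 324.00
- track 9 (99/37 per unit): all 37 → value 99, running total 423.00
- track 1 (10/26 per unit): 6 of 26 → value 6×10/26 = 2.3077, running total 425.31
Total 425.31.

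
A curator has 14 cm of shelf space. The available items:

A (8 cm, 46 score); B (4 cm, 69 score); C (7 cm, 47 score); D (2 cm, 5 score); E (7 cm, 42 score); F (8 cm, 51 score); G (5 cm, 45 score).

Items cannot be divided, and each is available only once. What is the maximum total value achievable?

125 score

Check high-value combinations within 14 cm:
- B+D+F: length 4+2+8=14, value 69+5+51=125
- B+C+D: length 4+7+2=13, value 69+47+5=121
- B+F: length 4+8=12, value 69+51=120
- A+B+D: length 8+4+2=14, value 46+69+5=120
- B+D+G: length 4+2+5=11, value 69+5+45=119
Best: 125 score.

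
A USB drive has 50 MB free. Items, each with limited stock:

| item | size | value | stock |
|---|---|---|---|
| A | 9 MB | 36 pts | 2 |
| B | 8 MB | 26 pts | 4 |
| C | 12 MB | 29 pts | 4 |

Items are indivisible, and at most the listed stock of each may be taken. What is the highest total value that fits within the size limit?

176 pts

Best selections within size 50 and stock limits:
- 2×A + 4×B: size 50, value 176
- 2×A + 1×B + 2×C: size 50, value 156
- 2×A + 2×B + 1×C: size 46, value 153
Best: 176 pts.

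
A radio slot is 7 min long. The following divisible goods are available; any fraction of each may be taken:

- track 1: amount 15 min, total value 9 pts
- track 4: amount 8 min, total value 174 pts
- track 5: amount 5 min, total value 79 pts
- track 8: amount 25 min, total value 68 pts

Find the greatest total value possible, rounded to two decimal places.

Take in order of value per unit:
- track 4 (174/8 per unit): 7 of 8 → value 7×174/8 = 152.2500, running total 152.25
Total 152.25.

152.25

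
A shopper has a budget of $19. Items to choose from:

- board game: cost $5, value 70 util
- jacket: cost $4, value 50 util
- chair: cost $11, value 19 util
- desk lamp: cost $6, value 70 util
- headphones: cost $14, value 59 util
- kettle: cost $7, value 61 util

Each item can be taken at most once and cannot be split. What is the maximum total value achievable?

Check high-value combinations within $19:
- board game+desk lamp+kettle: cost 5+6+7=18, value 70+70+61=201
- board game+jacket+desk lamp: cost 5+4+6=15, value 70+50+70=190
- board game+jacket+kettle: cost 5+4+7=16, value 70+50+61=181
Best: 201 util.

201 util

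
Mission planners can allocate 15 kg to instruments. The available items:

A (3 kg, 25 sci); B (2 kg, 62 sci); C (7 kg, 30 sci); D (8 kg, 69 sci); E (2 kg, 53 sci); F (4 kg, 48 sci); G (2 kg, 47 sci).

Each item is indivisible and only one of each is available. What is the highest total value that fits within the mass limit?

Check high-value combinations within 15 kg:
- A+B+E+F+G: mass 3+2+2+4+2=13, value 25+62+53+48+47=235
- B+D+E+G: mass 2+8+2+2=14, value 62+69+53+47=231
- B+E+F+G: mass 2+2+4+2=10, value 62+53+48+47=210
- A+B+D+E: mass 3+2+8+2=15, value 25+62+69+53=209
Best: 235 sci.

235 sci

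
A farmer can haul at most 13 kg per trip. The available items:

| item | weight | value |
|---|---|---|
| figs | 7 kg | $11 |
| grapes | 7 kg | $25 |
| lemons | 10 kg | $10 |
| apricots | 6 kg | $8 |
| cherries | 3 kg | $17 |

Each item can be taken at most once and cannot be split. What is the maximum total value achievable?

This is a 0/1 knapsack; check combinations near the capacity.
- grapes+cherries: weight 7+3=10, value 25+17=42
- grapes+apricots: weight 7+6=13, value 25+8=33
- figs+cherries: weight 7+3=10, value 11+17=28
- lemons+cherries: weight 10+3=13, value 10+17=27
Best: $42.

$42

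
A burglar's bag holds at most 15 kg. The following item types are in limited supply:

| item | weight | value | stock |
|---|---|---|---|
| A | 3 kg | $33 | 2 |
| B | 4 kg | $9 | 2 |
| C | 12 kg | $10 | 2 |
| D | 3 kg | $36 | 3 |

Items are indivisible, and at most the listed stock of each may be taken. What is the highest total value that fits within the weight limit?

$174

Top feasible selections:
- 2×A + 3×D: weight 15, value 174
- 1×A + 3×D: weight 12, value 141
- 2×A + 2×D: weight 12, value 138
- 1×B + 3×D: weight 13, value 117
Best: $174.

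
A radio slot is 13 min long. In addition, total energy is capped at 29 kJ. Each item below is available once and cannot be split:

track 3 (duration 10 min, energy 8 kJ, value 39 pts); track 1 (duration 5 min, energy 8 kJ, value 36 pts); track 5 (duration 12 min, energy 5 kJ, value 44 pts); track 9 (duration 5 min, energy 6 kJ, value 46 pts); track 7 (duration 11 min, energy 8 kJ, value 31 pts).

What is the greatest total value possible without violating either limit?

Feasible sets respecting both limits:
- track 1+track 9: duration 10, energy 14, value 82
- track 9: duration 5, energy 6, value 46
- track 5: duration 12, energy 5, value 44
Best: 82 pts.

82 pts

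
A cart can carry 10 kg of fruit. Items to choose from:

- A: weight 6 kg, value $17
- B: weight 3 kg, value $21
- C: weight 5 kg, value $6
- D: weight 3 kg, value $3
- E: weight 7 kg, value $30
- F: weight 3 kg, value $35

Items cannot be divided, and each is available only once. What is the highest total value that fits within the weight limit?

Check high-value combinations within 10 kg:
- E+F: weight 7+3=10, value 30+35=65
- B+D+F: weight 3+3+3=9, value 21+3+35=59
- B+F: weight 3+3=6, value 21+35=56
Best: $65.

$65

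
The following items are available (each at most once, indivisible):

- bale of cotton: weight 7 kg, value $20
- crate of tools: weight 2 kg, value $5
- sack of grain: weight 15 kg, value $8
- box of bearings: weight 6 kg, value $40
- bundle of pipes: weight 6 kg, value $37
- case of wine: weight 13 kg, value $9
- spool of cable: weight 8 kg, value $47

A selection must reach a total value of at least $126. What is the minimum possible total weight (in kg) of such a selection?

Subsets with value ≥ 126, sorted by total weight:
- crate of tools+box of bearings+bundle of pipes+spool of cable: weight 22, value 129
- bale of cotton+box of bearings+bundle of pipes+spool of cable: weight 27, value 144
Minimum weight: 22 kg.

22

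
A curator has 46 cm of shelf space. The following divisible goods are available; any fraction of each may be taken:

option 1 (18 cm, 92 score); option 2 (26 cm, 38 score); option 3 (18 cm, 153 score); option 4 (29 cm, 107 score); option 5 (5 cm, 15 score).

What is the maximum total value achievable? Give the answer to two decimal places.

281.90

Take in order of value per unit:
- option 3 (153/18 per unit): all 18 → value 153, running total 153.00
- option 1 (92/18 per unit): all 18 → value 92, running total 245.00
- option 4 (107/29 per unit): 10 of 29 → value 10×107/29 = 36.8966, running total 281.90
Total 281.90.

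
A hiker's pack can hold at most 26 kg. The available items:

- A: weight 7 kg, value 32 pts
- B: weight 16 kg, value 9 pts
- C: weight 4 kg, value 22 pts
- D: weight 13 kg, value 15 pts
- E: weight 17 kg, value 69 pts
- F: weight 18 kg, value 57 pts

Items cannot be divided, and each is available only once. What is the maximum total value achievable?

101 pts

Check high-value combinations within 26 kg:
- A+E: weight 7+17=24, value 32+69=101
- C+E: weight 4+17=21, value 22+69=91
- A+F: weight 7+18=25, value 32+57=89
- C+F: weight 4+18=22, value 22+57=79
Best: 101 pts.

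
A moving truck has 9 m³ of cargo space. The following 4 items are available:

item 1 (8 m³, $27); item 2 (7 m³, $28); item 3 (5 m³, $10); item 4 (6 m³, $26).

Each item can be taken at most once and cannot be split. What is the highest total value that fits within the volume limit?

$28

Check high-value combinations within 9 m³:
- item 2: volume 7, value 28
- item 1: volume 8, value 27
- item 4: volume 6, value 26
- item 3: volume 5, value 10
Best: $28.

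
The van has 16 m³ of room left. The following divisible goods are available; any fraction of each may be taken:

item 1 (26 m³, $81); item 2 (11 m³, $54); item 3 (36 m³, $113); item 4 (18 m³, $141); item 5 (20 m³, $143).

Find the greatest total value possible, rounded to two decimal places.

125.33

Take in order of value per unit:
- item 4 (141/18 per unit): 16 of 18 → value 16×141/18 = 125.3333, running total 125.33
Total 125.33.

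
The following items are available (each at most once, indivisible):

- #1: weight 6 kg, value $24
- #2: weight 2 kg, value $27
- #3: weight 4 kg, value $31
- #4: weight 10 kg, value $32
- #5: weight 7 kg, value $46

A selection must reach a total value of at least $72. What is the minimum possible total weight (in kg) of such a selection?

9

Subsets with value ≥ 72, sorted by total weight:
- #2+#5: weight 9, value 73
- #3+#5: weight 11, value 77
Minimum weight: 9 kg.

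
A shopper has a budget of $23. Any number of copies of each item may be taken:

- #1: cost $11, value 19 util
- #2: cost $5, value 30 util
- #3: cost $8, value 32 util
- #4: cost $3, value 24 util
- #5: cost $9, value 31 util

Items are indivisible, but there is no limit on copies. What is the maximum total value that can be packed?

174 util

Best value-per-unit is #4 at 24/3; filling with it alone gives 7×24 = 168.
Optimal mix: 1×#2 + 6×#4 → cost 23, value 174.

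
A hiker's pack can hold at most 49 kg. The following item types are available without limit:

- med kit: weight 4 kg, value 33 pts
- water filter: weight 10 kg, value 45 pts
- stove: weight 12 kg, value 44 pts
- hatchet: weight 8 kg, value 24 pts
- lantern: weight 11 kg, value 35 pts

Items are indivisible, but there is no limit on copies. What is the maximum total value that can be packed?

396 pts

Best value-per-unit is med kit at 33/4, and filling with it alone uses weight 12×4=48. No mix of the others beats 12×33 = 396.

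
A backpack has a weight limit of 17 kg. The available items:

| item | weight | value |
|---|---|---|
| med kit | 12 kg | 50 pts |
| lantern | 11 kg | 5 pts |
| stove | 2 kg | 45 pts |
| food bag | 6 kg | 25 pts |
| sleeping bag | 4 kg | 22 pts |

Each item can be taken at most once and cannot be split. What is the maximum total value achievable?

Check high-value combinations within 17 kg:
- med kit+stove: weight 12+2=14, value 50+45=95
- stove+food bag+sleeping bag: weight 2+6+4=12, value 45+25+22=92
- med kit+sleeping bag: weight 12+4=16, value 50+22=72
- lantern+stove+sleeping bag: weight 11+2+4=17, value 5+45+22=72
- stove+food bag: weight 2+6=8, value 45+25=70
Best: 95 pts.

95 pts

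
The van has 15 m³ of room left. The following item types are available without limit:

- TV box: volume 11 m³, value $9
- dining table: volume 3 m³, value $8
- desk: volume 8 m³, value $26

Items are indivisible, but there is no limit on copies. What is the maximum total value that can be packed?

Best value-per-unit is desk at 26/8; filling with it alone gives 1×26 = 26.
Optimal mix: 2×dining table + 1×desk → volume 14, value 42.

$42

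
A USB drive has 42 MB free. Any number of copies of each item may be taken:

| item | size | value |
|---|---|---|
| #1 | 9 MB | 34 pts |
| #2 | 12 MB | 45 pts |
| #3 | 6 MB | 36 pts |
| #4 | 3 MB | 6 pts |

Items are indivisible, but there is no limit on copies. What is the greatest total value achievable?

Best value-per-unit is #3 at 36/6, and filling with it alone uses size 7×6=42. No mix of the others beats 7×36 = 252.

252 pts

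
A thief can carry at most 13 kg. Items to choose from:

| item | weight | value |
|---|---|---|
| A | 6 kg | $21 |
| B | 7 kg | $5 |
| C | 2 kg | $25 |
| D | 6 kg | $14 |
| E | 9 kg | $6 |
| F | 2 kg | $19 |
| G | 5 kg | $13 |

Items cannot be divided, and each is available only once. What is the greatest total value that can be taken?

$65

Check high-value combinations within 13 kg:
- A+C+F: weight 6+2+2=10, value 21+25+19=65
- A+C+G: weight 6+2+5=13, value 21+25+13=59
- C+D+F: weight 2+6+2=10, value 25+14+19=58
Best: $65.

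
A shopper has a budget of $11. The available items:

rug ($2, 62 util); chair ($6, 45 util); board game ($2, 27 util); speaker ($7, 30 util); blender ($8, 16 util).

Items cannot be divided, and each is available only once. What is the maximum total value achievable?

This is a 0/1 knapsack; check combinations near the capacity.
- rug+chair+board game: cost 2+6+2=10, value 62+45+27=134
- rug+board game+speaker: cost 2+2+7=11, value 62+27+30=119
- rug+chair: cost 2+6=8, value 62+45=107
- rug+speaker: cost 2+7=9, value 62+30=92
Best: 134 util.

134 util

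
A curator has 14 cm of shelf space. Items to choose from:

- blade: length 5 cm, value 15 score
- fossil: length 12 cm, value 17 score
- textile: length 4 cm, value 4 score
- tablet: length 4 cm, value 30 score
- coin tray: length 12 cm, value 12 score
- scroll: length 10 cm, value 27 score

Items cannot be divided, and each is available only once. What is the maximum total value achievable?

57 score

Check high-value combinations within 14 cm:
- tablet+scroll: length 4+10=14, value 30+27=57
- blade+textile+tablet: length 5+4+4=13, value 15+4+30=49
- blade+tablet: length 5+4=9, value 15+30=45
- textile+tablet: length 4+4=8, value 4+30=34
- textile+scroll: length 4+10=14, value 4+27=31
Best: 57 score.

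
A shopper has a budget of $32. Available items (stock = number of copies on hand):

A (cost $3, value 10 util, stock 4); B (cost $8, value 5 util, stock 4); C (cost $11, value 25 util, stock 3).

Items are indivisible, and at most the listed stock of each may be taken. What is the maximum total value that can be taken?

Top feasible selections:
- 3×A + 2×C: cost 31, value 80
- 2×A + 2×C: cost 28, value 70
- 4×A + 1×B + 1×C: cost 31, value 70
Best: 80 util.

80 util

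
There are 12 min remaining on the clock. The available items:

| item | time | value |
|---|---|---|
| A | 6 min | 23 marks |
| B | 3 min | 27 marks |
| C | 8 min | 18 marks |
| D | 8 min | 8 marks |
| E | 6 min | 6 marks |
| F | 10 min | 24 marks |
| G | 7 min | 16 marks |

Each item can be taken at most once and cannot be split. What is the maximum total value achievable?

50 marks

This is a 0/1 knapsack; check combinations near the capacity.
- A+B: time 6+3=9, value 23+27=50
- B+C: time 3+8=11, value 27+18=45
- B+G: time 3+7=10, value 27+16=43
- B+D: time 3+8=11, value 27+8=35
- B+E: time 3+6=9, value 27+6=33
Best: 50 marks.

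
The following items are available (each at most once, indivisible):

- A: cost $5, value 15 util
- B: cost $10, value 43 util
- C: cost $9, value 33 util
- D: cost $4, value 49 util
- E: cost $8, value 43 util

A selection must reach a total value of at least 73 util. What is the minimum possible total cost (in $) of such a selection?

12

Subsets with value ≥ 73, sorted by total cost:
- D+E: cost 12, value 92
- C+D: cost 13, value 82
- B+D: cost 14, value 92
- A+D+E: cost 17, value 107
Minimum cost: 12 $.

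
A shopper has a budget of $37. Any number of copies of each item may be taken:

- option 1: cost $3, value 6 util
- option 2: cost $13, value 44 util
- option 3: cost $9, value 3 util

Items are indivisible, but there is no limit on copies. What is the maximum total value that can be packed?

106 util

Best value-per-unit is option 2 at 44/13; filling with it alone gives 2×44 = 88.
Optimal mix: 3×option 1 + 2×option 2 → cost 35, value 106.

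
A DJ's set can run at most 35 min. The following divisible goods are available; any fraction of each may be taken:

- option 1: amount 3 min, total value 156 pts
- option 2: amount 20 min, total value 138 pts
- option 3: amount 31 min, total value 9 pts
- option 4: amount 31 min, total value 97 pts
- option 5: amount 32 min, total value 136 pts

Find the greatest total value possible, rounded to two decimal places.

Take in order of value per unit:
- option 1 (156/3 per unit): all 3 → value 156, running total 156.00
- option 2 (138/20 per unit): all 20 → value 138, running total 294.00
- option 5 (136/32 per unit): 12 of 32 → value 12×136/32 = 51.0000, running total 345.00
Total 345.00.

345.00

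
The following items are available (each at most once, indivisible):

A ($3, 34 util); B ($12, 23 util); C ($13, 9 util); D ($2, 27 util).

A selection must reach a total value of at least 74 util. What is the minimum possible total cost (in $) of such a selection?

17

Subsets with value ≥ 74, sorted by total cost:
- A+B+D: cost 17, value 84
- A+B+C+D: cost 30, value 93
Minimum cost: 17 $.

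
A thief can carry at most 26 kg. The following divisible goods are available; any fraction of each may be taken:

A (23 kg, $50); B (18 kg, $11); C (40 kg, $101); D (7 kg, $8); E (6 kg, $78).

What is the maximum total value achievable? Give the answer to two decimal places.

128.50

Take in order of value per unit:
- E (78/6 per unit): all 6 → value 78, running total 78.00
- C (101/40 per unit): 20 of 40 → value 20×101/40 = 50.5000, running total 128.50
Total 128.50.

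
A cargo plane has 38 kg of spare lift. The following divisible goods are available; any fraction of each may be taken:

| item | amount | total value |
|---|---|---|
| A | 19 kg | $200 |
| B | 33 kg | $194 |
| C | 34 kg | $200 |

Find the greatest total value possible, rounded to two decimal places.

311.76

Take in order of value per unit:
- A (200/19 per unit): all 19 → value 200, running total 200.00
- C (200/34 per unit): 19 of 34 → value 19×200/34 = 111.7647, running total 311.76
Total 311.76.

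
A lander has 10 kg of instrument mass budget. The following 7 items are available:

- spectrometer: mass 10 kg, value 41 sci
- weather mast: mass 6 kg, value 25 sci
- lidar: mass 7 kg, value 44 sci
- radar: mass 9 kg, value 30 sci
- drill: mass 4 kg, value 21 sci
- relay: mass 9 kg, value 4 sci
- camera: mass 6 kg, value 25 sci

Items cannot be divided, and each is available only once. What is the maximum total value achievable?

Check high-value combinations within 10 kg:
- weather mast+drill: mass 6+4=10, value 25+21=46
- drill+camera: mass 4+6=10, value 21+25=46
- lidar: mass 7, value 44
- spectrometer: mass 10, value 41
- radar: mass 9, value 30
Best: 46 sci.

46 sci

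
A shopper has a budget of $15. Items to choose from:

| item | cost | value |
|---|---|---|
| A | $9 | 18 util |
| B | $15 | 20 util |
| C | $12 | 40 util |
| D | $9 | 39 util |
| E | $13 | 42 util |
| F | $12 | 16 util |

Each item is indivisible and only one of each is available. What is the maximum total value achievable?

This is a 0/1 knapsack; check combinations near the capacity.
- E: cost 13, value 42
- C: cost 12, value 40
- D: cost 9, value 39
Best: 42 util.

42 util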